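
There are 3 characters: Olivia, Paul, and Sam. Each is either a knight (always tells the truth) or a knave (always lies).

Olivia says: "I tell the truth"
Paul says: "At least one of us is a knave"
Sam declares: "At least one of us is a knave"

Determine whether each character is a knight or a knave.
Olivia is a knave.
Paul is a knight.
Sam is a knight.

Verification:
- Olivia (knave) says "I tell the truth" - this is FALSE (a lie) because Olivia is a knave.
- Paul (knight) says "At least one of us is a knave" - this is TRUE because Olivia is a knave.
- Sam (knight) says "At least one of us is a knave" - this is TRUE because Olivia is a knave.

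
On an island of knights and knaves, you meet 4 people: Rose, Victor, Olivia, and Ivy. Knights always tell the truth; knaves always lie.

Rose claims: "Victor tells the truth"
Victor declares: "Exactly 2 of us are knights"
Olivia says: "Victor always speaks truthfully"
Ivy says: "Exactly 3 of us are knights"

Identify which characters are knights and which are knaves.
Rose is a knave.
Victor is a knave.
Olivia is a knave.
Ivy is a knave.

Verification:
- Rose (knave) says "Victor tells the truth" - this is FALSE (a lie) because Victor is a knave.
- Victor (knave) says "Exactly 2 of us are knights" - this is FALSE (a lie) because there are 0 knights.
- Olivia (knave) says "Victor always speaks truthfully" - this is FALSE (a lie) because Victor is a knave.
- Ivy (knave) says "Exactly 3 of us are knights" - this is FALSE (a lie) because there are 0 knights.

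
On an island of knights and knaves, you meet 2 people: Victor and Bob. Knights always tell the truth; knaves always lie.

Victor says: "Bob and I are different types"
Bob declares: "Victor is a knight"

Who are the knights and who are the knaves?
Victor is a knave.
Bob is a knave.

Verification:
- Victor (knave) says "Bob and I are different types" - this is FALSE (a lie) because Victor is a knave and Bob is a knave.
- Bob (knave) says "Victor is a knight" - this is FALSE (a lie) because Victor is a knave.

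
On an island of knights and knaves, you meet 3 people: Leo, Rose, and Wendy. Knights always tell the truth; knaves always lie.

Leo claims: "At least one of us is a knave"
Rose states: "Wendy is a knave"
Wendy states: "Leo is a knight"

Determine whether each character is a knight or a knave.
Leo is a knight.
Rose is a knave.
Wendy is a knight.

Verification:
- Leo (knight) says "At least one of us is a knave" - this is TRUE because Rose is a knave.
- Rose (knave) says "Wendy is a knave" - this is FALSE (a lie) because Wendy is a knight.
- Wendy (knight) says "Leo is a knight" - this is TRUE because Leo is a knight.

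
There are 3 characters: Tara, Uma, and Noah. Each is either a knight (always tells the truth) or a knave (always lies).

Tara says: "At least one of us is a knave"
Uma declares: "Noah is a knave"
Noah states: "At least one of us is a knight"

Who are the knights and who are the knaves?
Tara is a knight.
Uma is a knave.
Noah is a knight.

Verification:
- Tara (knight) says "At least one of us is a knave" - this is TRUE because Uma is a knave.
- Uma (knave) says "Noah is a knave" - this is FALSE (a lie) because Noah is a knight.
- Noah (knight) says "At least one of us is a knight" - this is TRUE because Tara and Noah are knights.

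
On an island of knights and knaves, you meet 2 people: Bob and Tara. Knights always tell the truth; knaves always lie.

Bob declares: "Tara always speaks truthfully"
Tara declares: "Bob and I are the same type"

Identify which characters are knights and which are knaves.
Bob is a knight.
Tara is a knight.

Verification:
- Bob (knight) says "Tara always speaks truthfully" - this is TRUE because Tara is a knight.
- Tara (knight) says "Bob and I are the same type" - this is TRUE because Tara is a knight and Bob is a knight.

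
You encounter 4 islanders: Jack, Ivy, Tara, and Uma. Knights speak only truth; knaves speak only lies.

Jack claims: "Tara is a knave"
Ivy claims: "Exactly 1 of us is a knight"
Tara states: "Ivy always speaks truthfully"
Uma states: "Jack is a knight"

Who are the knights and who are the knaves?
Jack is a knight.
Ivy is a knave.
Tara is a knave.
Uma is a knight.

Verification:
- Jack (knight) says "Tara is a knave" - this is TRUE because Tara is a knave.
- Ivy (knave) says "Exactly 1 of us is a knight" - this is FALSE (a lie) because there are 2 knights.
- Tara (knave) says "Ivy always speaks truthfully" - this is FALSE (a lie) because Ivy is a knave.
- Uma (knight) says "Jack is a knight" - this is TRUE because Jack is a knight.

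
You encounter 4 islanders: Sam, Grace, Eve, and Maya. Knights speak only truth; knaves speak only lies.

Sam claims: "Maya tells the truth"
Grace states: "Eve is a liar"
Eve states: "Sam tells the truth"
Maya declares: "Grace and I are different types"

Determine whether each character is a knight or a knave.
Sam is a knight.
Grace is a knave.
Eve is a knight.
Maya is a knight.

Verification:
- Sam (knight) says "Maya tells the truth" - this is TRUE because Maya is a knight.
- Grace (knave) says "Eve is a liar" - this is FALSE (a lie) because Eve is a knight.
- Eve (knight) says "Sam tells the truth" - this is TRUE because Sam is a knight.
- Maya (knight) says "Grace and I are different types" - this is TRUE because Maya is a knight and Grace is a knave.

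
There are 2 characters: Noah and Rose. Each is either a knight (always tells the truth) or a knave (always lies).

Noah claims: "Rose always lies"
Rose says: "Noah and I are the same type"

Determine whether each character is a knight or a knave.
Noah is a knight.
Rose is a knave.

Verification:
- Noah (knight) says "Rose always lies" - this is TRUE because Rose is a knave.
- Rose (knave) says "Noah and I are the same type" - this is FALSE (a lie) because Rose is a knave and Noah is a knight.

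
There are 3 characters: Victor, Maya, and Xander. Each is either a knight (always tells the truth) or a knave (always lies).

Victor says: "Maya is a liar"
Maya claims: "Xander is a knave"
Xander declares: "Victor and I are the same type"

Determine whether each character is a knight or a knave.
Victor is a knight.
Maya is a knave.
Xander is a knight.

Verification:
- Victor (knight) says "Maya is a liar" - this is TRUE because Maya is a knave.
- Maya (knave) says "Xander is a knave" - this is FALSE (a lie) because Xander is a knight.
- Xander (knight) says "Victor and I are the same type" - this is TRUE because Xander is a knight and Victor is a knight.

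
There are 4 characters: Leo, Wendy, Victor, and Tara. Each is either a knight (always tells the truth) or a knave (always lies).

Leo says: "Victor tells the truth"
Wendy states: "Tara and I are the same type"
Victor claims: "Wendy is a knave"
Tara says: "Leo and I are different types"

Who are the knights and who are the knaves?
Leo is a knave.
Wendy is a knight.
Victor is a knave.
Tara is a knight.

Verification:
- Leo (knave) says "Victor tells the truth" - this is FALSE (a lie) because Victor is a knave.
- Wendy (knight) says "Tara and I are the same type" - this is TRUE because Wendy is a knight and Tara is a knight.
- Victor (knave) says "Wendy is a knave" - this is FALSE (a lie) because Wendy is a knight.
- Tara (knight) says "Leo and I are different types" - this is TRUE because Tara is a knight and Leo is a knave.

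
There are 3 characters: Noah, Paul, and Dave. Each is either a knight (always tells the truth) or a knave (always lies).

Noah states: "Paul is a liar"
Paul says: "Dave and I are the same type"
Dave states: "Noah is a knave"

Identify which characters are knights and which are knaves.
Noah is a knave.
Paul is a knight.
Dave is a knight.

Verification:
- Noah (knave) says "Paul is a liar" - this is FALSE (a lie) because Paul is a knight.
- Paul (knight) says "Dave and I are the same type" - this is TRUE because Paul is a knight and Dave is a knight.
- Dave (knight) says "Noah is a knave" - this is TRUE because Noah is a knave.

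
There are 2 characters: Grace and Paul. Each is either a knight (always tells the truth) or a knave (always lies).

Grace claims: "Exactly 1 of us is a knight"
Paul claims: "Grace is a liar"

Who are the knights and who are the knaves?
Grace is a knight.
Paul is a knave.

Verification:
- Grace (knight) says "Exactly 1 of us is a knight" - this is TRUE because there are 1 knights.
- Paul (knave) says "Grace is a liar" - this is FALSE (a lie) because Grace is a knight.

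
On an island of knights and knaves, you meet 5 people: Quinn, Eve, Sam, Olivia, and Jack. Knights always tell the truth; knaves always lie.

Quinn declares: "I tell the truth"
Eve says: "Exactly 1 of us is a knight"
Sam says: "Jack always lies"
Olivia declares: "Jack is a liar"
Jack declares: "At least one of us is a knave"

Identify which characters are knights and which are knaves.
Quinn is a knight.
Eve is a knave.
Sam is a knave.
Olivia is a knave.
Jack is a knight.

Verification:
- Quinn (knight) says "I tell the truth" - this is TRUE because Quinn is a knight.
- Eve (knave) says "Exactly 1 of us is a knight" - this is FALSE (a lie) because there are 2 knights.
- Sam (knave) says "Jack always lies" - this is FALSE (a lie) because Jack is a knight.
- Olivia (knave) says "Jack is a liar" - this is FALSE (a lie) because Jack is a knight.
- Jack (knight) says "At least one of us is a knave" - this is TRUE because Eve, Sam, and Olivia are knaves.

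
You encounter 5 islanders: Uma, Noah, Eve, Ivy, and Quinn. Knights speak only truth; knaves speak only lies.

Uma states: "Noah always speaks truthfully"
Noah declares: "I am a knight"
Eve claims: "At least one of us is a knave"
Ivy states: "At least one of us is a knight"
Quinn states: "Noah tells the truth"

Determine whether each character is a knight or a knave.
Uma is a knave.
Noah is a knave.
Eve is a knight.
Ivy is a knight.
Quinn is a knave.

Verification:
- Uma (knave) says "Noah always speaks truthfully" - this is FALSE (a lie) because Noah is a knave.
- Noah (knave) says "I am a knight" - this is FALSE (a lie) because Noah is a knave.
- Eve (knight) says "At least one of us is a knave" - this is TRUE because Uma, Noah, and Quinn are knaves.
- Ivy (knight) says "At least one of us is a knight" - this is TRUE because Eve and Ivy are knights.
- Quinn (knave) says "Noah tells the truth" - this is FALSE (a lie) because Noah is a knave.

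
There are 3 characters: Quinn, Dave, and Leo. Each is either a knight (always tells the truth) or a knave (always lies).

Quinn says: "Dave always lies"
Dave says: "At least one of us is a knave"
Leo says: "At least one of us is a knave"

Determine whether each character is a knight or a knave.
Quinn is a knave.
Dave is a knight.
Leo is a knight.

Verification:
- Quinn (knave) says "Dave always lies" - this is FALSE (a lie) because Dave is a knight.
- Dave (knight) says "At least one of us is a knave" - this is TRUE because Quinn is a knave.
- Leo (knight) says "At least one of us is a knave" - this is TRUE because Quinn is a knave.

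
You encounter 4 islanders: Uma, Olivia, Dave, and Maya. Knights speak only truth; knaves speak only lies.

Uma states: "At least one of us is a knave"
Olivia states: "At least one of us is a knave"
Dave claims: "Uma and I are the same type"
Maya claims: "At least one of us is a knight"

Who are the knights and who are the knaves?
Uma is a knight.
Olivia is a knight.
Dave is a knave.
Maya is a knight.

Verification:
- Uma (knight) says "At least one of us is a knave" - this is TRUE because Dave is a knave.
- Olivia (knight) says "At least one of us is a knave" - this is TRUE because Dave is a knave.
- Dave (knave) says "Uma and I are the same type" - this is FALSE (a lie) because Dave is a knave and Uma is a knight.
- Maya (knight) says "At least one of us is a knight" - this is TRUE because Uma, Olivia, and Maya are knights.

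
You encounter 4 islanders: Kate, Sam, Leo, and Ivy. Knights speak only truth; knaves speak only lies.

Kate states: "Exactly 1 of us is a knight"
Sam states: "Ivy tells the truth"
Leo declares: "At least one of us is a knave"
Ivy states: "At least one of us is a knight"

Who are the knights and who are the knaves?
Kate is a knave.
Sam is a knight.
Leo is a knight.
Ivy is a knight.

Verification:
- Kate (knave) says "Exactly 1 of us is a knight" - this is FALSE (a lie) because there are 3 knights.
- Sam (knight) says "Ivy tells the truth" - this is TRUE because Ivy is a knight.
- Leo (knight) says "At least one of us is a knave" - this is TRUE because Kate is a knave.
- Ivy (knight) says "At least one of us is a knight" - this is TRUE because Sam, Leo, and Ivy are knights.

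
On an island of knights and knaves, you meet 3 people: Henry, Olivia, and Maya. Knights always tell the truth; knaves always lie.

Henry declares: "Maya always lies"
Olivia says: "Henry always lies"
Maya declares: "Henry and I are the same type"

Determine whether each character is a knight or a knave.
Henry is a knight.
Olivia is a knave.
Maya is a knave.

Verification:
- Henry (knight) says "Maya always lies" - this is TRUE because Maya is a knave.
- Olivia (knave) says "Henry always lies" - this is FALSE (a lie) because Henry is a knight.
- Maya (knave) says "Henry and I are the same type" - this is FALSE (a lie) because Maya is a knave and Henry is a knight.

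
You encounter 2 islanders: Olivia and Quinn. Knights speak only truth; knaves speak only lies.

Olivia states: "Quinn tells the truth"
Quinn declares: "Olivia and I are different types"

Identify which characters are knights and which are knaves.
Olivia is a knave.
Quinn is a knave.

Verification:
- Olivia (knave) says "Quinn tells the truth" - this is FALSE (a lie) because Quinn is a knave.
- Quinn (knave) says "Olivia and I are different types" - this is FALSE (a lie) because Quinn is a knave and Olivia is a knave.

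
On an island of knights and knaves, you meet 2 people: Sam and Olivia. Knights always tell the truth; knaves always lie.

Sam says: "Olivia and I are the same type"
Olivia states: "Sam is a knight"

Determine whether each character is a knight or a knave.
Sam is a knight.
Olivia is a knight.

Verification:
- Sam (knight) says "Olivia and I are the same type" - this is TRUE because Sam is a knight and Olivia is a knight.
- Olivia (knight) says "Sam is a knight" - this is TRUE because Sam is a knight.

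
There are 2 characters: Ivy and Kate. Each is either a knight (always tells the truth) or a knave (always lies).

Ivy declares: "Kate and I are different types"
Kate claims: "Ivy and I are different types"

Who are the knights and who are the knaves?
Ivy is a knave.
Kate is a knave.

Verification:
- Ivy (knave) says "Kate and I are different types" - this is FALSE (a lie) because Ivy is a knave and Kate is a knave.
- Kate (knave) says "Ivy and I are different types" - this is FALSE (a lie) because Kate is a knave and Ivy is a knave.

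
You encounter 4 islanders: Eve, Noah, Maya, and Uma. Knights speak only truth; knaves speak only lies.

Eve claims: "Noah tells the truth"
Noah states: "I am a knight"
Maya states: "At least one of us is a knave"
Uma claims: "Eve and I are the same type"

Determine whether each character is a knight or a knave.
Eve is a knight.
Noah is a knight.
Maya is a knight.
Uma is a knave.

Verification:
- Eve (knight) says "Noah tells the truth" - this is TRUE because Noah is a knight.
- Noah (knight) says "I am a knight" - this is TRUE because Noah is a knight.
- Maya (knight) says "At least one of us is a knave" - this is TRUE because Uma is a knave.
- Uma (knave) says "Eve and I are the same type" - this is FALSE (a lie) because Uma is a knave and Eve is a knight.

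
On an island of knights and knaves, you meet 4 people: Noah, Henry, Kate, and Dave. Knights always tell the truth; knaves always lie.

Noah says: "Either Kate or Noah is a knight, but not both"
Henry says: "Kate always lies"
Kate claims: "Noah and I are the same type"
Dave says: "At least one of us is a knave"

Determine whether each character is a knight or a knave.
Noah is a knight.
Henry is a knight.
Kate is a knave.
Dave is a knight.

Verification:
- Noah (knight) says "Either Kate or Noah is a knight, but not both" - this is TRUE because Kate is a knave and Noah is a knight.
- Henry (knight) says "Kate always lies" - this is TRUE because Kate is a knave.
- Kate (knave) says "Noah and I are the same type" - this is FALSE (a lie) because Kate is a knave and Noah is a knight.
- Dave (knight) says "At least one of us is a knave" - this is TRUE because Kate is a knave.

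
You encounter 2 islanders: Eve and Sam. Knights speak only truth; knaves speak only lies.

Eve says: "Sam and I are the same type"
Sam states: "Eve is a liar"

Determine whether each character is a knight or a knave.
Eve is a knave.
Sam is a knight.

Verification:
- Eve (knave) says "Sam and I are the same type" - this is FALSE (a lie) because Eve is a knave and Sam is a knight.
- Sam (knight) says "Eve is a liar" - this is TRUE because Eve is a knave.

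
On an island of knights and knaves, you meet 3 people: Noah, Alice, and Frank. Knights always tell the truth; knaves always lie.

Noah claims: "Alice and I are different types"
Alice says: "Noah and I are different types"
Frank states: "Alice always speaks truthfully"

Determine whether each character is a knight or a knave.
Noah is a knave.
Alice is a knave.
Frank is a knave.

Verification:
- Noah (knave) says "Alice and I are different types" - this is FALSE (a lie) because Noah is a knave and Alice is a knave.
- Alice (knave) says "Noah and I are different types" - this is FALSE (a lie) because Alice is a knave and Noah is a knave.
- Frank (knave) says "Alice always speaks truthfully" - this is FALSE (a lie) because Alice is a knave.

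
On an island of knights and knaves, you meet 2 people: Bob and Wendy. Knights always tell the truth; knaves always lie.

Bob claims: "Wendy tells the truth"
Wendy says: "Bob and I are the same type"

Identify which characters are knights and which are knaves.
Bob is a knight.
Wendy is a knight.

Verification:
- Bob (knight) says "Wendy tells the truth" - this is TRUE because Wendy is a knight.
- Wendy (knight) says "Bob and I are the same type" - this is TRUE because Wendy is a knight and Bob is a knight.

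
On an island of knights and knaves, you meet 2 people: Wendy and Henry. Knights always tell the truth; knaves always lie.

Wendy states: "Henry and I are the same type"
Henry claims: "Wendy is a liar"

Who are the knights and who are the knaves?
Wendy is a knave.
Henry is a knight.

Verification:
- Wendy (knave) says "Henry and I are the same type" - this is FALSE (a lie) because Wendy is a knave and Henry is a knight.
- Henry (knight) says "Wendy is a liar" - this is TRUE because Wendy is a knave.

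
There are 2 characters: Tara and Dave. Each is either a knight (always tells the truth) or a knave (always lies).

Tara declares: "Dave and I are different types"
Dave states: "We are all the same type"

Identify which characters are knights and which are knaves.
Tara is a knight.
Dave is a knave.

Verification:
- Tara (knight) says "Dave and I are different types" - this is TRUE because Tara is a knight and Dave is a knave.
- Dave (knave) says "We are all the same type" - this is FALSE (a lie) because Tara is a knight and Dave is a knave.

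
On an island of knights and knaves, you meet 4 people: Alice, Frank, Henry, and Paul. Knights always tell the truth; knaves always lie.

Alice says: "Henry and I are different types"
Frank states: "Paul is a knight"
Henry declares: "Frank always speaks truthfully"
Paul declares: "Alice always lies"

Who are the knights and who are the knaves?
Alice is a knight.
Frank is a knave.
Henry is a knave.
Paul is a knave.

Verification:
- Alice (knight) says "Henry and I are different types" - this is TRUE because Alice is a knight and Henry is a knave.
- Frank (knave) says "Paul is a knight" - this is FALSE (a lie) because Paul is a knave.
- Henry (knave) says "Frank always speaks truthfully" - this is FALSE (a lie) because Frank is a knave.
- Paul (knave) says "Alice always lies" - this is FALSE (a lie) because Alice is a knight.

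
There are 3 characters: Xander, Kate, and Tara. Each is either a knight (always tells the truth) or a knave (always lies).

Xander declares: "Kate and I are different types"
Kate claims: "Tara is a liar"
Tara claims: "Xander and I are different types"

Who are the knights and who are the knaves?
Xander is a knave.
Kate is a knave.
Tara is a knight.

Verification:
- Xander (knave) says "Kate and I are different types" - this is FALSE (a lie) because Xander is a knave and Kate is a knave.
- Kate (knave) says "Tara is a liar" - this is FALSE (a lie) because Tara is a knight.
- Tara (knight) says "Xander and I are different types" - this is TRUE because Tara is a knight and Xander is a knave.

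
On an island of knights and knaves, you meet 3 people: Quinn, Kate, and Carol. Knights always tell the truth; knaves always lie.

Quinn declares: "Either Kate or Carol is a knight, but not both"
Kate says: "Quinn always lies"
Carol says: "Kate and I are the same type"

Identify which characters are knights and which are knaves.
Quinn is a knave.
Kate is a knight.
Carol is a knight.

Verification:
- Quinn (knave) says "Either Kate or Carol is a knight, but not both" - this is FALSE (a lie) because Kate is a knight and Carol is a knight.
- Kate (knight) says "Quinn always lies" - this is TRUE because Quinn is a knave.
- Carol (knight) says "Kate and I are the same type" - this is TRUE because Carol is a knight and Kate is a knight.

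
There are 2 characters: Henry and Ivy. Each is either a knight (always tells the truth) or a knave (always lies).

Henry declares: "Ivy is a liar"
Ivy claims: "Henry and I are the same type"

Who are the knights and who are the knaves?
Henry is a knight.
Ivy is a knave.

Verification:
- Henry (knight) says "Ivy is a liar" - this is TRUE because Ivy is a knave.
- Ivy (knave) says "Henry and I are the same type" - this is FALSE (a lie) because Ivy is a knave and Henry is a knight.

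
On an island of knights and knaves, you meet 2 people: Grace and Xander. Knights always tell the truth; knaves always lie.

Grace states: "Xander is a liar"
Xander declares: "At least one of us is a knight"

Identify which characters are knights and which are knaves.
Grace is a knave.
Xander is a knight.

Verification:
- Grace (knave) says "Xander is a liar" - this is FALSE (a lie) because Xander is a knight.
- Xander (knight) says "At least one of us is a knight" - this is TRUE because Xander is a knight.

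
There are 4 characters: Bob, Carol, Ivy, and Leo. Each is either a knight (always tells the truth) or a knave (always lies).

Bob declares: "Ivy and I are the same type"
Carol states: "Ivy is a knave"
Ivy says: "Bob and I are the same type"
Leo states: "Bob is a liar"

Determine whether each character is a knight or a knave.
Bob is a knight.
Carol is a knave.
Ivy is a knight.
Leo is a knave.

Verification:
- Bob (knight) says "Ivy and I are the same type" - this is TRUE because Bob is a knight and Ivy is a knight.
- Carol (knave) says "Ivy is a knave" - this is FALSE (a lie) because Ivy is a knight.
- Ivy (knight) says "Bob and I are the same type" - this is TRUE because Ivy is a knight and Bob is a knight.
- Leo (knave) says "Bob is a liar" - this is FALSE (a lie) because Bob is a knight.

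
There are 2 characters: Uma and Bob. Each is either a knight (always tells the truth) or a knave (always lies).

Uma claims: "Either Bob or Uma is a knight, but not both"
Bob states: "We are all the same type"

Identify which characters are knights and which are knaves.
Uma is a knight.
Bob is a knave.

Verification:
- Uma (knight) says "Either Bob or Uma is a knight, but not both" - this is TRUE because Bob is a knave and Uma is a knight.
- Bob (knave) says "We are all the same type" - this is FALSE (a lie) because Uma is a knight and Bob is a knave.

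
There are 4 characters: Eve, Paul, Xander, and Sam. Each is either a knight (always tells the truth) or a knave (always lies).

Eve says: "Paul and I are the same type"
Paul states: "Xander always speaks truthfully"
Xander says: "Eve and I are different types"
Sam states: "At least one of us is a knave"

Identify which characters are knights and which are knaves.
Eve is a knave.
Paul is a knight.
Xander is a knight.
Sam is a knight.

Verification:
- Eve (knave) says "Paul and I are the same type" - this is FALSE (a lie) because Eve is a knave and Paul is a knight.
- Paul (knight) says "Xander always speaks truthfully" - this is TRUE because Xander is a knight.
- Xander (knight) says "Eve and I are different types" - this is TRUE because Xander is a knight and Eve is a knave.
- Sam (knight) says "At least one of us is a knave" - this is TRUE because Eve is a knave.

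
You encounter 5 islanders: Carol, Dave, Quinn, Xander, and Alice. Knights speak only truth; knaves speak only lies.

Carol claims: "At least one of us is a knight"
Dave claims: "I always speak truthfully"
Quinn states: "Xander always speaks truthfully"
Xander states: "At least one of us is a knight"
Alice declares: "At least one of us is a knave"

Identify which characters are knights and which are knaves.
Carol is a knight.
Dave is a knave.
Quinn is a knight.
Xander is a knight.
Alice is a knight.

Verification:
- Carol (knight) says "At least one of us is a knight" - this is TRUE because Carol, Quinn, Xander, and Alice are knights.
- Dave (knave) says "I always speak truthfully" - this is FALSE (a lie) because Dave is a knave.
- Quinn (knight) says "Xander always speaks truthfully" - this is TRUE because Xander is a knight.
- Xander (knight) says "At least one of us is a knight" - this is TRUE because Carol, Quinn, Xander, and Alice are knights.
- Alice (knight) says "At least one of us is a knave" - this is TRUE because Dave is a knave.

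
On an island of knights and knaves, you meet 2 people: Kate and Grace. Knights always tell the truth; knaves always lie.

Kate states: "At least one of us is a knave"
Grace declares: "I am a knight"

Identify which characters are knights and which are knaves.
Kate is a knight.
Grace is a knave.

Verification:
- Kate (knight) says "At least one of us is a knave" - this is TRUE because Grace is a knave.
- Grace (knave) says "I am a knight" - this is FALSE (a lie) because Grace is a knave.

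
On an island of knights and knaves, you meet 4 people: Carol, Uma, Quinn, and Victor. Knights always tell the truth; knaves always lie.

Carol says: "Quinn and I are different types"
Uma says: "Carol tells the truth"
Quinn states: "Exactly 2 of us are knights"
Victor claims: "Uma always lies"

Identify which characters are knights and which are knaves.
Carol is a knave.
Uma is a knave.
Quinn is a knave.
Victor is a knight.

Verification:
- Carol (knave) says "Quinn and I are different types" - this is FALSE (a lie) because Carol is a knave and Quinn is a knave.
- Uma (knave) says "Carol tells the truth" - this is FALSE (a lie) because Carol is a knave.
- Quinn (knave) says "Exactly 2 of us are knights" - this is FALSE (a lie) because there are 1 knights.
- Victor (knight) says "Uma always lies" - this is TRUE because Uma is a knave.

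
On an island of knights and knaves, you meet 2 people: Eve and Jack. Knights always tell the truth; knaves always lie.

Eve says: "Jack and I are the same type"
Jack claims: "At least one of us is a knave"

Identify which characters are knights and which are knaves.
Eve is a knave.
Jack is a knight.

Verification:
- Eve (knave) says "Jack and I are the same type" - this is FALSE (a lie) because Eve is a knave and Jack is a knight.
- Jack (knight) says "At least one of us is a knave" - this is TRUE because Eve is a knave.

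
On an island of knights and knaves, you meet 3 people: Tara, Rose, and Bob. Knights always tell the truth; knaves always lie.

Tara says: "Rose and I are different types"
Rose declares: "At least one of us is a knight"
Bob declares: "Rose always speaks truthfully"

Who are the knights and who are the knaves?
Tara is a knave.
Rose is a knave.
Bob is a knave.

Verification:
- Tara (knave) says "Rose and I are different types" - this is FALSE (a lie) because Tara is a knave and Rose is a knave.
- Rose (knave) says "At least one of us is a knight" - this is FALSE (a lie) because no one is a knight.
- Bob (knave) says "Rose always speaks truthfully" - this is FALSE (a lie) because Rose is a knave.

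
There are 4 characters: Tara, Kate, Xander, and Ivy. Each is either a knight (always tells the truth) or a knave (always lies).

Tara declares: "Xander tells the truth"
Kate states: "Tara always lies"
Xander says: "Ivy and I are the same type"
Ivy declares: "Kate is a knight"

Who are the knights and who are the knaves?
Tara is a knave.
Kate is a knight.
Xander is a knave.
Ivy is a knight.

Verification:
- Tara (knave) says "Xander tells the truth" - this is FALSE (a lie) because Xander is a knave.
- Kate (knight) says "Tara always lies" - this is TRUE because Tara is a knave.
- Xander (knave) says "Ivy and I are the same type" - this is FALSE (a lie) because Xander is a knave and Ivy is a knight.
- Ivy (knight) says "Kate is a knight" - this is TRUE because Kate is a knight.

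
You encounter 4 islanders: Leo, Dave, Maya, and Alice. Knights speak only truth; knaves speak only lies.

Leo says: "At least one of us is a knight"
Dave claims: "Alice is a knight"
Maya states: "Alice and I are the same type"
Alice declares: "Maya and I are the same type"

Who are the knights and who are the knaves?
Leo is a knight.
Dave is a knight.
Maya is a knight.
Alice is a knight.

Verification:
- Leo (knight) says "At least one of us is a knight" - this is TRUE because Leo, Dave, Maya, and Alice are knights.
- Dave (knight) says "Alice is a knight" - this is TRUE because Alice is a knight.
- Maya (knight) says "Alice and I are the same type" - this is TRUE because Maya is a knight and Alice is a knight.
- Alice (knight) says "Maya and I are the same type" - this is TRUE because Alice is a knight and Maya is a knight.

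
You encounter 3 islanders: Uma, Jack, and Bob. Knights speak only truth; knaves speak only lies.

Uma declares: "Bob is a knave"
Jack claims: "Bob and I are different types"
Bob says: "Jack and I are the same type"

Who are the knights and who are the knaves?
Uma is a knight.
Jack is a knight.
Bob is a knave.

Verification:
- Uma (knight) says "Bob is a knave" - this is TRUE because Bob is a knave.
- Jack (knight) says "Bob and I are different types" - this is TRUE because Jack is a knight and Bob is a knave.
- Bob (knave) says "Jack and I are the same type" - this is FALSE (a lie) because Bob is a knave and Jack is a knight.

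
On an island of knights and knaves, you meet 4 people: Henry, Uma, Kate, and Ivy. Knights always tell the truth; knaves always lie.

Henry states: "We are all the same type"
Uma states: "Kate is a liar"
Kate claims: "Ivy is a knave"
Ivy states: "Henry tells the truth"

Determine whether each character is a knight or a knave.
Henry is a knave.
Uma is a knave.
Kate is a knight.
Ivy is a knave.

Verification:
- Henry (knave) says "We are all the same type" - this is FALSE (a lie) because Kate is a knight and Henry, Uma, and Ivy are knaves.
- Uma (knave) says "Kate is a liar" - this is FALSE (a lie) because Kate is a knight.
- Kate (knight) says "Ivy is a knave" - this is TRUE because Ivy is a knave.
- Ivy (knave) says "Henry tells the truth" - this is FALSE (a lie) because Henry is a knave.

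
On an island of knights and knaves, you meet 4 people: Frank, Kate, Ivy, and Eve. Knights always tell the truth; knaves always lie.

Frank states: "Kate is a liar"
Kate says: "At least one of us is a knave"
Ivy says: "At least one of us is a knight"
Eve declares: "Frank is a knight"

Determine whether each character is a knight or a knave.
Frank is a knave.
Kate is a knight.
Ivy is a knight.
Eve is a knave.

Verification:
- Frank (knave) says "Kate is a liar" - this is FALSE (a lie) because Kate is a knight.
- Kate (knight) says "At least one of us is a knave" - this is TRUE because Frank and Eve are knaves.
- Ivy (knight) says "At least one of us is a knight" - this is TRUE because Kate and Ivy are knights.
- Eve (knave) says "Frank is a knight" - this is FALSE (a lie) because Frank is a knave.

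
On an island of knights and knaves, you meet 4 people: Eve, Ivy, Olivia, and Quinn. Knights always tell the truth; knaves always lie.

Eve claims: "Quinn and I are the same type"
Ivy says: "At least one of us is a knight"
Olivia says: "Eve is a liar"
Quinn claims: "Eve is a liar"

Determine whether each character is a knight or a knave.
Eve is a knave.
Ivy is a knight.
Olivia is a knight.
Quinn is a knight.

Verification:
- Eve (knave) says "Quinn and I are the same type" - this is FALSE (a lie) because Eve is a knave and Quinn is a knight.
- Ivy (knight) says "At least one of us is a knight" - this is TRUE because Ivy, Olivia, and Quinn are knights.
- Olivia (knight) says "Eve is a liar" - this is TRUE because Eve is a knave.
- Quinn (knight) says "Eve is a liar" - this is TRUE because Eve is a knave.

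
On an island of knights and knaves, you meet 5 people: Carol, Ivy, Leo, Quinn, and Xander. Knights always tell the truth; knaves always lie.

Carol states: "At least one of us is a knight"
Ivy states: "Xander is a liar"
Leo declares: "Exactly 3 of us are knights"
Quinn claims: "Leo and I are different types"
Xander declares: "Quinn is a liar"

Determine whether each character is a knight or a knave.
Carol is a knight.
Ivy is a knave.
Leo is a knave.
Quinn is a knave.
Xander is a knight.

Verification:
- Carol (knight) says "At least one of us is a knight" - this is TRUE because Carol and Xander are knights.
- Ivy (knave) says "Xander is a liar" - this is FALSE (a lie) because Xander is a knight.
- Leo (knave) says "Exactly 3 of us are knights" - this is FALSE (a lie) because there are 2 knights.
- Quinn (knave) says "Leo and I are different types" - this is FALSE (a lie) because Quinn is a knave and Leo is a knave.
- Xander (knight) says "Quinn is a liar" - this is TRUE because Quinn is a knave.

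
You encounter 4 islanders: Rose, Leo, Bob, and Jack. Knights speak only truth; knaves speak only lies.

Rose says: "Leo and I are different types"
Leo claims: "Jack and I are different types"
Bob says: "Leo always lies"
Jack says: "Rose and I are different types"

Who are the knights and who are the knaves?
Rose is a knave.
Leo is a knave.
Bob is a knight.
Jack is a knave.

Verification:
- Rose (knave) says "Leo and I are different types" - this is FALSE (a lie) because Rose is a knave and Leo is a knave.
- Leo (knave) says "Jack and I are different types" - this is FALSE (a lie) because Leo is a knave and Jack is a knave.
- Bob (knight) says "Leo always lies" - this is TRUE because Leo is a knave.
- Jack (knave) says "Rose and I are different types" - this is FALSE (a lie) because Jack is a knave and Rose is a knave.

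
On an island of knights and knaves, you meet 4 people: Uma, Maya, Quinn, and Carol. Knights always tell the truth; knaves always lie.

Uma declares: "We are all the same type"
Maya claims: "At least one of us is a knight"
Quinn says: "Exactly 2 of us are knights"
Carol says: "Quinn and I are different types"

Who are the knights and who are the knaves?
Uma is a knave.
Maya is a knight.
Quinn is a knave.
Carol is a knave.

Verification:
- Uma (knave) says "We are all the same type" - this is FALSE (a lie) because Maya is a knight and Uma, Quinn, and Carol are knaves.
- Maya (knight) says "At least one of us is a knight" - this is TRUE because Maya is a knight.
- Quinn (knave) says "Exactly 2 of us are knights" - this is FALSE (a lie) because there are 1 knights.
- Carol (knave) says "Quinn and I are different types" - this is FALSE (a lie) because Carol is a knave and Quinn is a knave.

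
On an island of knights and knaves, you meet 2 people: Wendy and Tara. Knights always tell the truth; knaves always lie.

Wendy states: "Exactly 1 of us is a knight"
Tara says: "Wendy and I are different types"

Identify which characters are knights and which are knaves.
Wendy is a knave.
Tara is a knave.

Verification:
- Wendy (knave) says "Exactly 1 of us is a knight" - this is FALSE (a lie) because there are 0 knights.
- Tara (knave) says "Wendy and I are different types" - this is FALSE (a lie) because Tara is a knave and Wendy is a knave.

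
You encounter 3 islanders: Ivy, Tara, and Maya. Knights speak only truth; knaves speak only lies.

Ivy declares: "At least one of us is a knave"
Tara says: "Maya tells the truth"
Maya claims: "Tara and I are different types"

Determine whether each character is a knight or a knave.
Ivy is a knight.
Tara is a knave.
Maya is a knave.

Verification:
- Ivy (knight) says "At least one of us is a knave" - this is TRUE because Tara and Maya are knaves.
- Tara (knave) says "Maya tells the truth" - this is FALSE (a lie) because Maya is a knave.
- Maya (knave) says "Tara and I are different types" - this is FALSE (a lie) because Maya is a knave and Tara is a knave.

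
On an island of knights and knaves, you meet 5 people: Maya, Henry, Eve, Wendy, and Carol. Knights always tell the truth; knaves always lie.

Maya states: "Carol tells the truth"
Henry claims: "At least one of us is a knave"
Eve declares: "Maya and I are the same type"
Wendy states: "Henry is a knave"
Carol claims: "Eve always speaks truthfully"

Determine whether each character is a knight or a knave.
Maya is a knight.
Henry is a knight.
Eve is a knight.
Wendy is a knave.
Carol is a knight.

Verification:
- Maya (knight) says "Carol tells the truth" - this is TRUE because Carol is a knight.
- Henry (knight) says "At least one of us is a knave" - this is TRUE because Wendy is a knave.
- Eve (knight) says "Maya and I are the same type" - this is TRUE because Eve is a knight and Maya is a knight.
- Wendy (knave) says "Henry is a knave" - this is FALSE (a lie) because Henry is a knight.
- Carol (knight) says "Eve always speaks truthfully" - this is TRUE because Eve is a knight.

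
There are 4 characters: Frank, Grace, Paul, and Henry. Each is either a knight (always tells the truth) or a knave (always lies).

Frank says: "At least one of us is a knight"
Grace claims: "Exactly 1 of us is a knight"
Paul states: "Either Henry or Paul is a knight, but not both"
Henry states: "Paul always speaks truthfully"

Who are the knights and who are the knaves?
Frank is a knave.
Grace is a knave.
Paul is a knave.
Henry is a knave.

Verification:
- Frank (knave) says "At least one of us is a knight" - this is FALSE (a lie) because no one is a knight.
- Grace (knave) says "Exactly 1 of us is a knight" - this is FALSE (a lie) because there are 0 knights.
- Paul (knave) says "Either Henry or Paul is a knight, but not both" - this is FALSE (a lie) because Henry is a knave and Paul is a knave.
- Henry (knave) says "Paul always speaks truthfully" - this is FALSE (a lie) because Paul is a knave.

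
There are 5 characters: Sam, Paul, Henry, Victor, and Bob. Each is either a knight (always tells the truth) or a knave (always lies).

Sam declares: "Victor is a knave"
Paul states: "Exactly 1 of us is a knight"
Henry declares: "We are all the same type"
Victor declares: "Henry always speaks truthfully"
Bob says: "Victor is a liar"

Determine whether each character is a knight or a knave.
Sam is a knight.
Paul is a knave.
Henry is a knave.
Victor is a knave.
Bob is a knight.

Verification:
- Sam (knight) says "Victor is a knave" - this is TRUE because Victor is a knave.
- Paul (knave) says "Exactly 1 of us is a knight" - this is FALSE (a lie) because there are 2 knights.
- Henry (knave) says "We are all the same type" - this is FALSE (a lie) because Sam and Bob are knights and Paul, Henry, and Victor are knaves.
- Victor (knave) says "Henry always speaks truthfully" - this is FALSE (a lie) because Henry is a knave.
- Bob (knight) says "Victor is a liar" - this is TRUE because Victor is a knave.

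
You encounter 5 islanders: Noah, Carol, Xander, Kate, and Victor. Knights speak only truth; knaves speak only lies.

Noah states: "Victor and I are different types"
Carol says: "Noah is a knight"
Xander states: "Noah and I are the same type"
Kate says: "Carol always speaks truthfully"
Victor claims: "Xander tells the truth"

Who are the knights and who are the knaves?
Noah is a knight.
Carol is a knight.
Xander is a knave.
Kate is a knight.
Victor is a knave.

Verification:
- Noah (knight) says "Victor and I are different types" - this is TRUE because Noah is a knight and Victor is a knave.
- Carol (knight) says "Noah is a knight" - this is TRUE because Noah is a knight.
- Xander (knave) says "Noah and I are the same type" - this is FALSE (a lie) because Xander is a knave and Noah is a knight.
- Kate (knight) says "Carol always speaks truthfully" - this is TRUE because Carol is a knight.
- Victor (knave) says "Xander tells the truth" - this is FALSE (a lie) because Xander is a knave.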